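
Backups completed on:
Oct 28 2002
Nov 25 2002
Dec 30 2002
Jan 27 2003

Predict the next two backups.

Feb 24 2003, Mar 31 2003

Every date is a Monday; gaps 28, 35, 28 days.
Each is the last Monday of its month (at least one falls on the 29th or later, ruling out '4th Monday').
Last Monday of February 2003: Feb 24 2003.
Last Monday of March 2003: Mar 31 2003.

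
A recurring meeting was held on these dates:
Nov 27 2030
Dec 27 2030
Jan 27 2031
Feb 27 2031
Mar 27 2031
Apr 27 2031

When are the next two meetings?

May 27 2031, Jun 27 2031

Gaps: 30, 31, 31, 28, 31 days — not constant. Every event is on the 27th of the month.
Pattern: the 27th of each month.
May 2031: May 27 2031.
Next: June 2031 → Jun 27 2031.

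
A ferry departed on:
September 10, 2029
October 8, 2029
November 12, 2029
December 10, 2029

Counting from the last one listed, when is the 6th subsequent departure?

These are Mondays at 28- or 35-day spacing (28, 35, 28).
The pattern: 2nd Monday of the month.
2nd Monday of January 2030: January 14, 2030.
2nd Monday of February 2030: February 11, 2030.
March 2030 — 2nd Monday is March 11, 2030.
April 2030 — 2nd Monday is April 8, 2030.
May 2030 — 2nd Monday is May 13, 2030.
June 2030 — 2nd Monday is June 10, 2030.

June 10, 2030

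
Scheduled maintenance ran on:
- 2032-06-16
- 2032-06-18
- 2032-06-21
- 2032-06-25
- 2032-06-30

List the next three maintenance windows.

Intervals are 2, 3, 4, 5 days — an arithmetic progression with common difference 1.
Next gap: 6 days. 2032-06-30 + 6 days = 2032-07-06.
Next gap: 7 days. 2032-07-06 + 7 days = 2032-07-13.
Next gap: 8 days. 2032-07-13 + 8 days = 2032-07-21.

2032-07-06, 2032-07-13, 2032-07-21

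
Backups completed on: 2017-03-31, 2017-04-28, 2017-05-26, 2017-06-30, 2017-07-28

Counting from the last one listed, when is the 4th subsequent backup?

All Fridays; the gaps (28, 28, 35, 28) vary with month length.
This is the last Friday of each month.
Last Friday of August 2017: 2017-08-25.
Last Friday of September 2017: 2017-09-29.
Last Friday of October 2017: 2017-10-27.
Last Friday of November 2017: 2017-11-24.

2017-11-24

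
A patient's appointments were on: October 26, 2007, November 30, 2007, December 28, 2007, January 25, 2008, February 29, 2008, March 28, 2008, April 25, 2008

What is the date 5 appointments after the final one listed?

All Fridays; the gaps (35, 28, 28, 35, 28, 28) vary with month length.
This is the last Friday of each month.
May 2008 ends with Friday May 30, 2008.
Last Friday of June 2008: June 27, 2008.
Last Friday of July 2008: July 25, 2008.
Last Friday of August 2008: August 29, 2008.
September 2008 ends with Friday September 26, 2008.

September 26, 2008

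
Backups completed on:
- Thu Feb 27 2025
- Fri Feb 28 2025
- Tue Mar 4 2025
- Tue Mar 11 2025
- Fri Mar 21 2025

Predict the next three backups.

Thu Apr 3 2025, Sat Apr 19 2025, Thu May 8 2025

Intervals are 1, 4, 7, 10 days — an arithmetic progression with common difference 3.
Next gap: 13 days. Fri Mar 21 2025 + 13 days = Thu Apr 3 2025.
Next gap: 16 days. Thu Apr 3 2025 + 16 days = Sat Apr 19 2025.
Next gap: 19 days. Sat Apr 19 2025 + 19 days = Thu May 8 2025.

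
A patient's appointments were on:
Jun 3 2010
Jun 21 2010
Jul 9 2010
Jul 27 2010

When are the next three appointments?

Gaps between consecutive events: 18, 18, 18 days — a constant 18-day interval.
Jul 27 2010 + 18 days = Aug 14 2010.
Aug 14 2010 + 18 days = Sep 1 2010.
Sep 1 2010 + 18 days = Sep 19 2010.

Aug 14 2010, Sep 1 2010, Sep 19 2010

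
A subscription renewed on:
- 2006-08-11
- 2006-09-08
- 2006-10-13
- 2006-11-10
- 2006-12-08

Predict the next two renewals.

All dates are Fridays, 28, 35, 28, 28 days apart.
Specifically, the 2nd Friday of each month.
2nd Friday of January 2007: 2007-01-12.
2nd Friday of February 2007: 2007-02-09.

2007-01-12, 2007-02-09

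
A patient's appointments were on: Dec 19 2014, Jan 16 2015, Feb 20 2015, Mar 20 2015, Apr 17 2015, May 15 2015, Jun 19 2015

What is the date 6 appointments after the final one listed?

These are Fridays at 28- or 35-day spacing (28, 35, 28, 28, 28, 35).
The pattern: 3rd Friday of the month.
3rd Friday of July 2015: Jul 17 2015.
3rd Friday of August 2015: Aug 21 2015.
3rd Friday of September 2015: Sep 18 2015.
3rd Friday of October 2015: Oct 16 2015.
November 2015 — 3rd Friday is Nov 20 2015.
3rd Friday of December 2015: Dec 18 2015.

Dec 18 2015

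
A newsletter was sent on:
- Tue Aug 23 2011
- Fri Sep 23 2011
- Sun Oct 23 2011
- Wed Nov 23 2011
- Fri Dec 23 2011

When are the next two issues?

Each date is the 23rd; the gaps (31, 30, 31, 30) track the month lengths.
The rule is the 23rd of each month.
January 2012: Mon Jan 23 2012.
Next: February 2012 → Thu Feb 23 2012.

Mon Jan 23 2012, Thu Feb 23 2012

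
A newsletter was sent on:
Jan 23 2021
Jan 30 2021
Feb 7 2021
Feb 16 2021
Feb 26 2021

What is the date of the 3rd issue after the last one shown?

Intervals are 7, 8, 9, 10 days — an arithmetic progression with common difference 1.
Next gap: 11 days. Feb 26 2021 + 11 days = Mar 9 2021.
Next gap: 12 days. Mar 9 2021 + 12 days = Mar 21 2021.
Next gap: 13 days. Mar 21 2021 + 13 days = Apr 3 2021.

Apr 3 2021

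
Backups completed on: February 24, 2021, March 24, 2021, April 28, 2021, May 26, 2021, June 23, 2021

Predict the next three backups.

Gaps: 28, 35, 28, 28 days — a mix of 28 and 35. Every date is a Wednesday.
Each is the 4th Wednesday of its month.
July 2021 — 4th Wednesday is July 28, 2021.
4th Wednesday of August 2021: August 25, 2021.
September 2021 — 4th Wednesday is September 22, 2021.

July 28, 2021; August 25, 2021; September 22, 2021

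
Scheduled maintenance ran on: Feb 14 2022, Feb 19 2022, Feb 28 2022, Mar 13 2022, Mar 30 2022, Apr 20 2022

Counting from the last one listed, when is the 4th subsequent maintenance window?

Gaps: 5, 9, 13, 17, 21 days — each gap is 4 larger than the previous one.
Next gap: 25 days. Apr 20 2022 + 25 days = May 15 2022.
Next gap: 29 days. May 15 2022 + 29 days = Jun 13 2022.
Next gap: 33 days. Jun 13 2022 + 33 days = Jul 16 2022.
Next gap: 37 days. Jul 16 2022 + 37 days = Aug 22 2022.

Aug 22 2022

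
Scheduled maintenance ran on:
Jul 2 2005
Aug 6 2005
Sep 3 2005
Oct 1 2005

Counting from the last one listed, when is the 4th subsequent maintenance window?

These are Saturdays at 28- or 35-day spacing (35, 28, 28).
The pattern: 1st Saturday of the month.
November 2005 — 1st Saturday is Nov 5 2005.
December 2005 — 1st Saturday is Dec 3 2005.
January 2006 — 1st Saturday is Jan 7 2006.
1st Saturday of February 2006: Feb 4 2006.

Feb 4 2006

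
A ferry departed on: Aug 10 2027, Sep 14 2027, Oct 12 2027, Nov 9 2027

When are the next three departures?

Dec 14 2027, Jan 11 2028, Feb 8 2028

All dates are Tuesdays, 35, 28, 28 days apart.
Specifically, the 2nd Tuesday of each month.
December 2027 — 2nd Tuesday is Dec 14 2027.
2nd Tuesday of January 2028: Jan 11 2028.
February 2028 — 2nd Tuesday is Feb 8 2028.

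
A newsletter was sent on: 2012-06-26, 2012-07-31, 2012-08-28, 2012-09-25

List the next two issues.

2012-10-30, 2012-11-27

These are Tuesdays with 35, 28, 28-day gaps.
Each is the final Tuesday of its month — 2012-07-31 is past the 28th, so '4th Tuesday' doesn't fit.
October 2012 ends with Tuesday 2012-10-30.
November 2012 ends with Tuesday 2012-11-27.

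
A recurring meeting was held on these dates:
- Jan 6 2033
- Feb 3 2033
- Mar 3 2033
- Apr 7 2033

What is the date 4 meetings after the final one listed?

Aug 4 2033

All dates are Thursdays, 28, 28, 35 days apart.
Specifically, the 1st Thursday of each month.
May 2033 — 1st Thursday is May 5 2033.
1st Thursday of June 2033: Jun 2 2033.
July 2033 — 1st Thursday is Jul 7 2033.
1st Thursday of August 2033: Aug 4 2033.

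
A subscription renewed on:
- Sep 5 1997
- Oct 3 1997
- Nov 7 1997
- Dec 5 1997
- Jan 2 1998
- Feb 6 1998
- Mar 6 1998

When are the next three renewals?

These are Fridays at 28- or 35-day spacing (28, 35, 28, 28, 35, 28).
The pattern: 1st Friday of the month.
April 1998 — 1st Friday is Apr 3 1998.
May 1998 — 1st Friday is May 1 1998.
1st Friday of June 1998: Jun 5 1998.

Apr 3 1998, May 1 1998, Jun 5 1998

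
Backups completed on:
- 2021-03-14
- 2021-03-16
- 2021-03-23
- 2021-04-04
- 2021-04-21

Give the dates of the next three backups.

Gaps: 2, 7, 12, 17 days — each gap is 5 larger than the previous one.
Next gap: 22 days. 2021-04-21 + 22 days = 2021-05-13.
Next gap: 27 days. 2021-05-13 + 27 days = 2021-06-09.
Next gap: 32 days. 2021-06-09 + 32 days = 2021-07-11.

2021-05-13, 2021-06-09, 2021-07-11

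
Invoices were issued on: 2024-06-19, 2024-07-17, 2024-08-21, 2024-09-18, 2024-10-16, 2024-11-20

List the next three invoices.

All dates are Wednesdays, 28, 35, 28, 28, 35 days apart.
Specifically, the 3rd Wednesday of each month.
December 2024 — 3rd Wednesday is 2024-12-18.
3rd Wednesday of January 2025: 2025-01-15.
February 2025 — 3rd Wednesday is 2025-02-19.

2024-12-18, 2025-01-15, 2025-02-19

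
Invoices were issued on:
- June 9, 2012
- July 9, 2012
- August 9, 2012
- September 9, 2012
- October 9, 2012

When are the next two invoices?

November 9, 2012; December 9, 2012

Gaps: 30, 31, 31, 30 days — not constant. Every event is on the 9th of the month.
Pattern: the 9th of each month.
November 2012: November 9, 2012.
December 2012: December 9, 2012.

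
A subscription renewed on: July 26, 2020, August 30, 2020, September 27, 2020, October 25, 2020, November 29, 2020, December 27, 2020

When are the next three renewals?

January 31, 2021; February 28, 2021; March 28, 2021

All Sundays; the gaps (35, 28, 28, 35, 28) vary with month length.
This is the last Sunday of each month.
January 2021 ends with Sunday January 31, 2021.
Last Sunday of February 2021: February 28, 2021.
March 2021 ends with Sunday March 28, 2021.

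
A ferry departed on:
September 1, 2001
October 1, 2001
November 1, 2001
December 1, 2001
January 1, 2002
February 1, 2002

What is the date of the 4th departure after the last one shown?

June 1, 2002

Each date is the 1st; the gaps (30, 31, 30, 31, 31) track the month lengths.
The rule is the 1st of each month.
Next: March 2002 → March 1, 2002.
April 2002: April 1, 2002.
Next: May 2002 → May 1, 2002.
Next: June 2002 → June 1, 2002.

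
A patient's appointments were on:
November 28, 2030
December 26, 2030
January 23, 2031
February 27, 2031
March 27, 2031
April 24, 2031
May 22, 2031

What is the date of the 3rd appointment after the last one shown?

Gaps: 28, 28, 35, 28, 28, 28 days — a mix of 28 and 35. Every date is a Thursday.
Each is the 4th Thursday of its month.
4th Thursday of June 2031: June 26, 2031.
4th Thursday of July 2031: July 24, 2031.
August 2031 — 4th Thursday is August 28, 2031.

August 28, 2031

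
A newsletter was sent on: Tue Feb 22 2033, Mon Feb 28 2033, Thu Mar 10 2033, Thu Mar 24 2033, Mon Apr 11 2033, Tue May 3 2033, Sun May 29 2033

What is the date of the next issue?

Tue Jun 28 2033

Intervals are 6, 10, 14, 18, 22, 26 days — an arithmetic progression with common difference 4.
Next gap: 30 days. Sun May 29 2033 + 30 days = Tue Jun 28 2033.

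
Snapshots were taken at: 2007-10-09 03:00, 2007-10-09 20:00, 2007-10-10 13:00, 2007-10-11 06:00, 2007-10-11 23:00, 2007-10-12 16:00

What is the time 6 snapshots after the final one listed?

2007-10-16 22:00

Spacing: 17, 17, 17, 17, 17 h — constant 17 h.
2007-10-12 16:00 + 17 h = 2007-10-13 09:00.
2007-10-13 09:00 + 17 h = 2007-10-14 02:00.
2007-10-14 02:00 + 17 h = 2007-10-14 19:00.
2007-10-14 19:00 + 17 h = 2007-10-15 12:00.
2007-10-15 12:00 + 17 h = 2007-10-16 05:00.
2007-10-16 05:00 + 17 h = 2007-10-16 22:00.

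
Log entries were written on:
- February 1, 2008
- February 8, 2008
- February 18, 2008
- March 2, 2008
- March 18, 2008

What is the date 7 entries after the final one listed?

September 30, 2008

Intervals are 7, 10, 13, 16 days — an arithmetic progression with common difference 3.
Next gap: 19 days. March 18, 2008 + 19 days = April 6, 2008.
Next gap: 22 days. April 6, 2008 + 22 days = April 28, 2008.
Next gap: 25 days. April 28, 2008 + 25 days = May 23, 2008.
Next gap: 28 days. May 23, 2008 + 28 days = June 20, 2008.
Next gap: 31 days. June 20, 2008 + 31 days = July 21, 2008.
Next gap: 34 days. July 21, 2008 + 34 days = August 24, 2008.
Next gap: 37 days. August 24, 2008 + 37 days = September 30, 2008.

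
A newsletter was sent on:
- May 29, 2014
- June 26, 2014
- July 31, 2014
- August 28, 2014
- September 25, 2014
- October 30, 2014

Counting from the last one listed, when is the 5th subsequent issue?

March 26, 2015

All Thursdays; the gaps (28, 35, 28, 28, 35) vary with month length.
This is the last Thursday of each month.
Last Thursday of November 2014: November 27, 2014.
December 2014 ends with Thursday December 25, 2014.
January 2015 ends with Thursday January 29, 2015.
February 2015 ends with Thursday February 26, 2015.
March 2015 ends with Thursday March 26, 2015.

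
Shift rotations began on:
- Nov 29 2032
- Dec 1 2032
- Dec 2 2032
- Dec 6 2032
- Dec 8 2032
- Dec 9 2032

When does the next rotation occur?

Every event lands on a Monday or Wednesday or Thursday (gaps cycle 2, 1, 4, 2, 1).
So the schedule is: every Monday, Wednesday and Thursday.
Next Monday: Dec 13 2032.

Dec 13 2032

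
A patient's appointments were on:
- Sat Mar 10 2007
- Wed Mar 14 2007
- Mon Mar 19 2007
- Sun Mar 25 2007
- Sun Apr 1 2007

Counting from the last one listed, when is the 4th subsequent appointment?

Wed May 9 2007

Gaps: 4, 5, 6, 7 days — each gap is 1 larger than the previous one.
Next gap: 8 days. Sun Apr 1 2007 + 8 days = Mon Apr 9 2007.
Next gap: 9 days. Mon Apr 9 2007 + 9 days = Wed Apr 18 2007.
Next gap: 10 days. Wed Apr 18 2007 + 10 days = Sat Apr 28 2007.
Next gap: 11 days. Sat Apr 28 2007 + 11 days = Wed May 9 2007.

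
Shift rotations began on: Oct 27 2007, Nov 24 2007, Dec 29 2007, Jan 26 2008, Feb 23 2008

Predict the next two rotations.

Mar 29 2008, Apr 26 2008

All Saturdays; the gaps (28, 35, 28, 28) vary with month length.
This is the last Saturday of each month.
Last Saturday of March 2008: Mar 29 2008.
April 2008 ends with Saturday Apr 26 2008.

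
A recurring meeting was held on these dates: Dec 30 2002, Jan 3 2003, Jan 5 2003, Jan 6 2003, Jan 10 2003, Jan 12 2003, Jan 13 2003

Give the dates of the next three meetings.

Gaps: 4, 2, 1, 4, 2, 1 days — not constant, but cyclic with period 3.
The events fall on every Monday, Friday and Sunday.
The following Friday is Jan 17 2003.
Next Sunday: Jan 19 2003.
Next Monday: Jan 20 2003.

Jan 17 2003, Jan 19 2003, Jan 20 2003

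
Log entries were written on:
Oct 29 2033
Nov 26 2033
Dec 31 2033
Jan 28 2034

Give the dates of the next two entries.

These are Saturdays with 28, 35, 28-day gaps.
Each is the final Saturday of its month — Oct 29 2033 is past the 28th, so '4th Saturday' doesn't fit.
February 2034 ends with Saturday Feb 25 2034.
March 2034 ends with Saturday Mar 25 2034.

Feb 25 2034, Mar 25 2034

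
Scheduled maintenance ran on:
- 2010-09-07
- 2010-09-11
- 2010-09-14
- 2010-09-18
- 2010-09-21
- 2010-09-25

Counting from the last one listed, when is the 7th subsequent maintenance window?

The gap pattern 4, 3, 4, 3, 4 repeats every 2 events.
These are the Tuesdays and Saturdays of each week.
Next Tuesday: 2010-09-28.
Next Saturday: 2010-10-02.
The following Tuesday is 2010-10-05.
Next Saturday: 2010-10-09.
Next Tuesday: 2010-10-12.
Next Saturday: 2010-10-16.
The following Tuesday is 2010-10-19.

2010-10-19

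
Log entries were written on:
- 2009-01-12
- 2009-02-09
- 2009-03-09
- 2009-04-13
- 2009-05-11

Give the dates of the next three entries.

2009-06-08, 2009-07-13, 2009-08-10

Gaps: 28, 28, 35, 28 days — a mix of 28 and 35. Every date is a Monday.
Each is the 2nd Monday of its month.
June 2009 — 2nd Monday is 2009-06-08.
July 2009 — 2nd Monday is 2009-07-13.
2nd Monday of August 2009: 2009-08-10.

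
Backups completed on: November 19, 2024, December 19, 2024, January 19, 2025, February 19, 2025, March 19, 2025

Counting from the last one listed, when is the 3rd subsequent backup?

June 19, 2025

Gaps: 30, 31, 31, 28 days — not constant. Every event is on the 19th of the month.
Pattern: the 19th of each month.
Next: April 2025 → April 19, 2025.
Next: May 2025 → May 19, 2025.
June 2025: June 19, 2025.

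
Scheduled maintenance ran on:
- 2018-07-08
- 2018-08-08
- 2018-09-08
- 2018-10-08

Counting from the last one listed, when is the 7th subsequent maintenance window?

Each date is the 8th; the gaps (31, 31, 30) track the month lengths.
The rule is the 8th of each month.
November 2018: 2018-11-08.
December 2018: 2018-12-08.
January 2019: 2019-01-08.
Next: February 2019 → 2019-02-08.
March 2019: 2019-03-08.
Next: April 2019 → 2019-04-08.
May 2019: 2019-05-08.

2019-05-08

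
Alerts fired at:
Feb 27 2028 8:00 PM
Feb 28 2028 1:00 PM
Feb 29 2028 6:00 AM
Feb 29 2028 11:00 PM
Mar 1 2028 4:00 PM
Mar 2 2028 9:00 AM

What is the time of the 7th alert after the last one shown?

Mar 7 2028 8:00 AM

Gaps: 17, 17, 17, 17, 17 hours — each event is 17 hours after the previous one.
Mar 2 2028 9:00 AM + 17 h = Mar 3 2028 2:00 AM.
Mar 3 2028 2:00 AM + 17 h = Mar 3 2028 7:00 PM.
Mar 3 2028 7:00 PM + 17 h = Mar 4 2028 12:00 PM.
Mar 4 2028 12:00 PM + 17 h = Mar 5 2028 5:00 AM.
Mar 5 2028 5:00 AM + 17 h = Mar 5 2028 10:00 PM.
Mar 5 2028 10:00 PM + 17 h = Mar 6 2028 3:00 PM.
Mar 6 2028 3:00 PM + 17 h = Mar 7 2028 8:00 AM.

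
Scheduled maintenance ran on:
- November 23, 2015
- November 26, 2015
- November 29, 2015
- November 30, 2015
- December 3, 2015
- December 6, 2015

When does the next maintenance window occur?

December 7, 2015

Every event lands on a Monday or Thursday or Sunday (gaps cycle 3, 3, 1, 3, 3).
So the schedule is: every Monday, Thursday and Sunday.
Next Monday: December 7, 2015.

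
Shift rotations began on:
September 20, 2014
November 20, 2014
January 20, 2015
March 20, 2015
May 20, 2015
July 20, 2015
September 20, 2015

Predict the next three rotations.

November 20, 2015; January 20, 2016; March 20, 2016

Gaps: 61, 61, 59, 61, 61, 62 days — not constant. Every event is on the 20th of the month.
Pattern: the 20th of every 2 months.
Next: November 2015 → November 20, 2015.
January 2016: January 20, 2016.
March 2016: March 20, 2016.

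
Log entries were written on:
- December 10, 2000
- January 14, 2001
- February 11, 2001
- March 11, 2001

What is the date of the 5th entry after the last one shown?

August 12, 2001

Gaps: 35, 28, 28 days — a mix of 28 and 35. Every date is a Sunday.
Each is the 2nd Sunday of its month.
April 2001 — 2nd Sunday is April 8, 2001.
May 2001 — 2nd Sunday is May 13, 2001.
2nd Sunday of June 2001: June 10, 2001.
July 2001 — 2nd Sunday is July 8, 2001.
August 2001 — 2nd Sunday is August 12, 2001.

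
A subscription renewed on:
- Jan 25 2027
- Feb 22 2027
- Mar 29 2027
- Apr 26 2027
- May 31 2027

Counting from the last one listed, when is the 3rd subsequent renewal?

All Mondays; the gaps (28, 35, 28, 35) vary with month length.
This is the last Monday of each month.
Last Monday of June 2027: Jun 28 2027.
July 2027 ends with Monday Jul 26 2027.
Last Monday of August 2027: Aug 30 2027.

Aug 30 2027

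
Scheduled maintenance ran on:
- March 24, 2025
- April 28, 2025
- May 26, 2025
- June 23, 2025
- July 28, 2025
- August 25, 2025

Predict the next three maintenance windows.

September 22, 2025; October 27, 2025; November 24, 2025

All dates are Mondays, 35, 28, 28, 35, 28 days apart.
Specifically, the 4th Monday of each month.
September 2025 — 4th Monday is September 22, 2025.
October 2025 — 4th Monday is October 27, 2025.
November 2025 — 4th Monday is November 24, 2025.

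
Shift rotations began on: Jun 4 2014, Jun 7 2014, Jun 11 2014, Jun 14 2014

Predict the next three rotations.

Jun 18 2014, Jun 21 2014, Jun 25 2014

Every event lands on a Wednesday or Saturday (gaps cycle 3, 4, 3).
So the schedule is: every Wednesday and Saturday.
The following Wednesday is Jun 18 2014.
The following Saturday is Jun 21 2014.
Next Wednesday: Jun 25 2014.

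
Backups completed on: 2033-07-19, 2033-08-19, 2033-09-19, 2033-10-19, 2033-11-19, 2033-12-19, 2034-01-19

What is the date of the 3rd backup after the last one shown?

Gaps: 31, 31, 30, 31, 30, 31 days — not constant. Every event is on the 19th of the month.
Pattern: the 19th of each month.
February 2034: 2034-02-19.
Next: March 2034 → 2034-03-19.
Next: April 2034 → 2034-04-19.

2034-04-19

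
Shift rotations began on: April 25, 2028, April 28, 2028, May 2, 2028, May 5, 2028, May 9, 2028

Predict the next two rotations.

May 12, 2028; May 16, 2028

The gap pattern 3, 4, 3, 4 repeats every 2 events.
These are the Tuesdays and Fridays of each week.
Next Friday: May 12, 2028.
Next Tuesday: May 16, 2028.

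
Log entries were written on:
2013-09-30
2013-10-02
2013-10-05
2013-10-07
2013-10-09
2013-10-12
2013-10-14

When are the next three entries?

Every event lands on a Monday or Wednesday or Saturday (gaps cycle 2, 3, 2, 2, 3, 2).
So the schedule is: every Monday, Wednesday and Saturday.
Next Wednesday: 2013-10-16.
Next Saturday: 2013-10-19.
The following Monday is 2013-10-21.

2013-10-16, 2013-10-19, 2013-10-21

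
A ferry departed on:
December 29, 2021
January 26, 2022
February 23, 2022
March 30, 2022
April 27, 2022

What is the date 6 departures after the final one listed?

October 26, 2022

Every date is a Wednesday; gaps 28, 28, 35, 28 days.
Each is the last Wednesday of its month (at least one falls on the 29th or later, ruling out '4th Wednesday').
Last Wednesday of May 2022: May 25, 2022.
June 2022 ends with Wednesday June 29, 2022.
July 2022 ends with Wednesday July 27, 2022.
August 2022 ends with Wednesday August 31, 2022.
Last Wednesday of September 2022: September 28, 2022.
October 2022 ends with Wednesday October 26, 2022.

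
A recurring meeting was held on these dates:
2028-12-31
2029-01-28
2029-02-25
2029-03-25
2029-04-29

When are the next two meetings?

2029-05-27, 2029-06-24

All Sundays; the gaps (28, 28, 28, 35) vary with month length.
This is the last Sunday of each month.
May 2029 ends with Sunday 2029-05-27.
Last Sunday of June 2029: 2029-06-24.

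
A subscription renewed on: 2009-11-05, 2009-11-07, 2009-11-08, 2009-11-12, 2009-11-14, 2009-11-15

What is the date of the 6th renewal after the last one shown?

2009-11-29

The gap pattern 2, 1, 4, 2, 1 repeats every 3 events.
These are the Thursdays, Saturdays and Sundays of each week.
Next Thursday: 2009-11-19.
Next Saturday: 2009-11-21.
The following Sunday is 2009-11-22.
The following Thursday is 2009-11-26.
The following Saturday is 2009-11-28.
The following Sunday is 2009-11-29.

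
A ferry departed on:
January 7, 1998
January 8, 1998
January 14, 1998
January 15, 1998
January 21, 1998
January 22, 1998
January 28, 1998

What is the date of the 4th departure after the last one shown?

February 11, 1998

The gap pattern 1, 6, 1, 6, 1, 6 repeats every 2 events.
These are the Wednesdays and Thursdays of each week.
The following Thursday is January 29, 1998.
Next Wednesday: February 4, 1998.
Next Thursday: February 5, 1998.
The following Wednesday is February 11, 1998.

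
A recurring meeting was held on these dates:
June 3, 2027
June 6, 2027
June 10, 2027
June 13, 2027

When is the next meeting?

June 17, 2027

Every event lands on a Thursday or Sunday (gaps cycle 3, 4, 3).
So the schedule is: every Thursday and Sunday.
Next Thursday: June 17, 2027.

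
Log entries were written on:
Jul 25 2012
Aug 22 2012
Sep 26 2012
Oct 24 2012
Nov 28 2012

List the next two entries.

Gaps: 28, 35, 28, 35 days — a mix of 28 and 35. Every date is a Wednesday.
Each is the 4th Wednesday of its month.
December 2012 — 4th Wednesday is Dec 26 2012.
4th Wednesday of January 2013: Jan 23 2013.

Dec 26 2012, Jan 23 2013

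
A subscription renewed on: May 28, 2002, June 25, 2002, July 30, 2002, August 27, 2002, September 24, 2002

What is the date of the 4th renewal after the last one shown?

These are Tuesdays with 28, 35, 28, 28-day gaps.
Each is the final Tuesday of its month — July 30, 2002 is past the 28th, so '4th Tuesday' doesn't fit.
Last Tuesday of October 2002: October 29, 2002.
November 2002 ends with Tuesday November 26, 2002.
Last Tuesday of December 2002: December 31, 2002.
Last Tuesday of January 2003: January 28, 2003.

January 28, 2003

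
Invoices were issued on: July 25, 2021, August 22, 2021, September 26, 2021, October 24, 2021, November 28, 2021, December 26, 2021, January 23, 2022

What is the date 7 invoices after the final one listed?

August 28, 2022

These are Sundays at 28- or 35-day spacing (28, 35, 28, 35, 28, 28).
The pattern: 4th Sunday of the month.
4th Sunday of February 2022: February 27, 2022.
4th Sunday of March 2022: March 27, 2022.
April 2022 — 4th Sunday is April 24, 2022.
4th Sunday of May 2022: May 22, 2022.
June 2022 — 4th Sunday is June 26, 2022.
4th Sunday of July 2022: July 24, 2022.
4th Sunday of August 2022: August 28, 2022.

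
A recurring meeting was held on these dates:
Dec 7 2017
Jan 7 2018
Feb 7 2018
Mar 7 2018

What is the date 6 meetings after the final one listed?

Gaps: 31, 31, 28 days — not constant. Every event is on the 7th of the month.
Pattern: the 7th of each month.
Next: April 2018 → Apr 7 2018.
Next: May 2018 → May 7 2018.
June 2018: Jun 7 2018.
July 2018: Jul 7 2018.
August 2018: Aug 7 2018.
Next: September 2018 → Sep 7 2018.

Sep 7 2018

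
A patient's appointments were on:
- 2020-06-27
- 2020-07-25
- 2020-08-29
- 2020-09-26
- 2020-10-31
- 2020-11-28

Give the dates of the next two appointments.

Every date is a Saturday; gaps 28, 35, 28, 35, 28 days.
Each is the last Saturday of its month (at least one falls on the 29th or later, ruling out '4th Saturday').
Last Saturday of December 2020: 2020-12-26.
Last Saturday of January 2021: 2021-01-30.

2020-12-26, 2021-01-30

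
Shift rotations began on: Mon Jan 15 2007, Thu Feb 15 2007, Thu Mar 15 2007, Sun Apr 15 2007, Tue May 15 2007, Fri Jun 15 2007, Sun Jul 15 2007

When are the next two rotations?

Wed Aug 15 2007, Sat Sep 15 2007

The day-of-month is always 15 (31, 28, 31, 30, 31, 30 days between events).
So this recurs on the 15th of each month.
Next: August 2007 → Wed Aug 15 2007.
Next: September 2007 → Sat Sep 15 2007.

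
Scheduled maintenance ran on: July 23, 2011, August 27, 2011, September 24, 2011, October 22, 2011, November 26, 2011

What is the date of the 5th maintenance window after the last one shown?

April 28, 2012

These are Saturdays at 28- or 35-day spacing (35, 28, 28, 35).
The pattern: 4th Saturday of the month.
4th Saturday of December 2011: December 24, 2011.
4th Saturday of January 2012: January 28, 2012.
4th Saturday of February 2012: February 25, 2012.
4th Saturday of March 2012: March 24, 2012.
April 2012 — 4th Saturday is April 28, 2012.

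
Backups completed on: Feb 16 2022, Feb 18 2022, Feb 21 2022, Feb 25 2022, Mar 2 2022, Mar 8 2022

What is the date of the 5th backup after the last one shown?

The spacing grows by 1 each time: 2, 3, 4, 5, 6 days.
Next gap: 7 days. Mar 8 2022 + 7 days = Mar 15 2022.
Next gap: 8 days. Mar 15 2022 + 8 days = Mar 23 2022.
Next gap: 9 days. Mar 23 2022 + 9 days = Apr 1 2022.
Next gap: 10 days. Apr 1 2022 + 10 days = Apr 11 2022.
Next gap: 11 days. Apr 11 2022 + 11 days = Apr 22 2022.

Apr 22 2022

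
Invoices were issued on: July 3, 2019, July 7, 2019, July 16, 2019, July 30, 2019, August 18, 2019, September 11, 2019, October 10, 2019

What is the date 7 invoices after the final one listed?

Intervals are 4, 9, 14, 19, 24, 29 days — an arithmetic progression with common difference 5.
Next gap: 34 days. October 10, 2019 + 34 days = November 13, 2019.
Next gap: 39 days. November 13, 2019 + 39 days = December 22, 2019.
Next gap: 44 days. December 22, 2019 + 44 days = February 4, 2020.
Next gap: 49 days. February 4, 2020 + 49 days = March 24, 2020.
Next gap: 54 days. March 24, 2020 + 54 days = May 17, 2020.
Next gap: 59 days. May 17, 2020 + 59 days = July 15, 2020.
Next gap: 64 days. July 15, 2020 + 64 days = September 17, 2020.

September 17, 2020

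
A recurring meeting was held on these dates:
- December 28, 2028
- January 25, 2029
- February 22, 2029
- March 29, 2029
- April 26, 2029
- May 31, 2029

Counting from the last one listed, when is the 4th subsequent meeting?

All Thursdays; the gaps (28, 28, 35, 28, 35) vary with month length.
This is the last Thursday of each month.
Last Thursday of June 2029: June 28, 2029.
July 2029 ends with Thursday July 26, 2029.
Last Thursday of August 2029: August 30, 2029.
Last Thursday of September 2029: September 27, 2029.

September 27, 2029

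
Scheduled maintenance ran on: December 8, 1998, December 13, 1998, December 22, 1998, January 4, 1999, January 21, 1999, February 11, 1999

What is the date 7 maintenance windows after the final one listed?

October 28, 1999

Intervals are 5, 9, 13, 17, 21 days — an arithmetic progression with common difference 4.
Next gap: 25 days. February 11, 1999 + 25 days = March 8, 1999.
Next gap: 29 days. March 8, 1999 + 29 days = April 6, 1999.
Next gap: 33 days. April 6, 1999 + 33 days = May 9, 1999.
Next gap: 37 days. May 9, 1999 + 37 days = June 15, 1999.
Next gap: 41 days. June 15, 1999 + 41 days = July 26, 1999.
Next gap: 45 days. July 26, 1999 + 45 days = September 9, 1999.
Next gap: 49 days. September 9, 1999 + 49 days = October 28, 1999.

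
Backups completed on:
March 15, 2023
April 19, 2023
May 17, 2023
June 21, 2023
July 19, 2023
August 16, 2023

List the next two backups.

September 20, 2023; October 18, 2023

Gaps: 35, 28, 35, 28, 28 days — a mix of 28 and 35. Every date is a Wednesday.
Each is the 3rd Wednesday of its month.
3rd Wednesday of September 2023: September 20, 2023.
October 2023 — 3rd Wednesday is October 18, 2023.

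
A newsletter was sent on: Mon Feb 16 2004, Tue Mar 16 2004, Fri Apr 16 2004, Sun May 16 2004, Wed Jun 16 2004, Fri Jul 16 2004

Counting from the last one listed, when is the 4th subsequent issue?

Tue Nov 16 2004

Gaps: 29, 31, 30, 31, 30 days — not constant. Every event is on the 16th of the month.
Pattern: the 16th of each month.
Next: August 2004 → Mon Aug 16 2004.
Next: September 2004 → Thu Sep 16 2004.
October 2004: Sat Oct 16 2004.
Next: November 2004 → Tue Nov 16 2004.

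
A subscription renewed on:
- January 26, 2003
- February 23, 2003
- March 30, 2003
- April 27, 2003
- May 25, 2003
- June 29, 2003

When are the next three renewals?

These are Sundays with 28, 35, 28, 28, 35-day gaps.
Each is the final Sunday of its month — March 30, 2003 is past the 28th, so '4th Sunday' doesn't fit.
July 2003 ends with Sunday July 27, 2003.
August 2003 ends with Sunday August 31, 2003.
Last Sunday of September 2003: September 28, 2003.

July 27, 2003; August 31, 2003; September 28, 2003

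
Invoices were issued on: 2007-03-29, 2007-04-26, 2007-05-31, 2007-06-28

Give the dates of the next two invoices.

2007-07-26, 2007-08-30

All Thursdays; the gaps (28, 35, 28) vary with month length.
This is the last Thursday of each month.
Last Thursday of July 2007: 2007-07-26.
August 2007 ends with Thursday 2007-08-30.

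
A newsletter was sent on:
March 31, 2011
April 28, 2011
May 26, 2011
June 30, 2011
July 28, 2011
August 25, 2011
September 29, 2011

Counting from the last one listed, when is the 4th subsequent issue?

January 26, 2012

All Thursdays; the gaps (28, 28, 35, 28, 28, 35) vary with month length.
This is the last Thursday of each month.
Last Thursday of October 2011: October 27, 2011.
November 2011 ends with Thursday November 24, 2011.
Last Thursday of December 2011: December 29, 2011.
January 2012 ends with Thursday January 26, 2012.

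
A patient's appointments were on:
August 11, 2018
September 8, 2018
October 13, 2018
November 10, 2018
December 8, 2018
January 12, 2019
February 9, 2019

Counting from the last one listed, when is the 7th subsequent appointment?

September 14, 2019

Gaps: 28, 35, 28, 28, 35, 28 days — a mix of 28 and 35. Every date is a Saturday.
Each is the 2nd Saturday of its month.
March 2019 — 2nd Saturday is March 9, 2019.
2nd Saturday of April 2019: April 13, 2019.
May 2019 — 2nd Saturday is May 11, 2019.
June 2019 — 2nd Saturday is June 8, 2019.
2nd Saturday of July 2019: July 13, 2019.
2nd Saturday of August 2019: August 10, 2019.
2nd Saturday of September 2019: September 14, 2019.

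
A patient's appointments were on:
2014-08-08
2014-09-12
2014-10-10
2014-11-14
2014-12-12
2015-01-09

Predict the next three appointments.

2015-02-13, 2015-03-13, 2015-04-10

All dates are Fridays, 35, 28, 35, 28, 28 days apart.
Specifically, the 2nd Friday of each month.
February 2015 — 2nd Friday is 2015-02-13.
March 2015 — 2nd Friday is 2015-03-13.
April 2015 — 2nd Friday is 2015-04-10.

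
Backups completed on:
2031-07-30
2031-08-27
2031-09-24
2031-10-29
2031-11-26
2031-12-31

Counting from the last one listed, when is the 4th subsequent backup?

All Wednesdays; the gaps (28, 28, 35, 28, 35) vary with month length.
This is the last Wednesday of each month.
January 2032 ends with Wednesday 2032-01-28.
Last Wednesday of February 2032: 2032-02-25.
Last Wednesday of March 2032: 2032-03-31.
April 2032 ends with Wednesday 2032-04-28.

2032-04-28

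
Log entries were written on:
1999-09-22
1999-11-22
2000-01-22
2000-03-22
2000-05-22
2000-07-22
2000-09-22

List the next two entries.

Gaps: 61, 61, 60, 61, 61, 62 days — not constant. Every event is on the 22nd of the month.
Pattern: the 22nd of every 2 months.
Next: November 2000 → 2000-11-22.
Next: January 2001 → 2001-01-22.

2000-11-22, 2001-01-22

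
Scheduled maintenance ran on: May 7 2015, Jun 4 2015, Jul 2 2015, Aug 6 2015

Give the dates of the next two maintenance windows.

Sep 3 2015, Oct 1 2015

These are Thursdays at 28- or 35-day spacing (28, 28, 35).
The pattern: 1st Thursday of the month.
September 2015 — 1st Thursday is Sep 3 2015.
October 2015 — 1st Thursday is Oct 1 2015.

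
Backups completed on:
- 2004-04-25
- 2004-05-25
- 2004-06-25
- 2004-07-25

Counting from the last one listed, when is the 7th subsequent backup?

Each date is the 25th; the gaps (30, 31, 30) track the month lengths.
The rule is the 25th of each month.
August 2004: 2004-08-25.
Next: September 2004 → 2004-09-25.
October 2004: 2004-10-25.
Next: November 2004 → 2004-11-25.
December 2004: 2004-12-25.
January 2005: 2005-01-25.
February 2005: 2005-02-25.

2005-02-25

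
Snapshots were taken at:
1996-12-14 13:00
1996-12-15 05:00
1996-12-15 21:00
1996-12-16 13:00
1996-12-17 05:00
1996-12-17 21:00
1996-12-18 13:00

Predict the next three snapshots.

1996-12-19 05:00, 1996-12-19 21:00, 1996-12-20 13:00

The interval is a steady 16 hours (16, 16, 16, 16, 16, 16).
1996-12-18 13:00 + 16 h = 1996-12-19 05:00.
1996-12-19 05:00 + 16 h = 1996-12-19 21:00.
1996-12-19 21:00 + 16 h = 1996-12-20 13:00.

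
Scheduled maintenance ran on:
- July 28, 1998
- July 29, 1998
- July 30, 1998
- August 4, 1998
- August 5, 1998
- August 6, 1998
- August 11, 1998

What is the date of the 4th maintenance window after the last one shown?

August 19, 1998

Every event lands on a Tuesday or Wednesday or Thursday (gaps cycle 1, 1, 5, 1, 1, 5).
So the schedule is: every Tuesday, Wednesday and Thursday.
Next Wednesday: August 12, 1998.
The following Thursday is August 13, 1998.
The following Tuesday is August 18, 1998.
Next Wednesday: August 19, 1998.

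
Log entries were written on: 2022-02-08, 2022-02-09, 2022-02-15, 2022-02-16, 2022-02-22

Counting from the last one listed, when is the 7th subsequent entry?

2022-03-16

The gap pattern 1, 6, 1, 6 repeats every 2 events.
These are the Tuesdays and Wednesdays of each week.
Next Wednesday: 2022-02-23.
Next Tuesday: 2022-03-01.
The following Wednesday is 2022-03-02.
The following Tuesday is 2022-03-08.
Next Wednesday: 2022-03-09.
The following Tuesday is 2022-03-15.
Next Wednesday: 2022-03-16.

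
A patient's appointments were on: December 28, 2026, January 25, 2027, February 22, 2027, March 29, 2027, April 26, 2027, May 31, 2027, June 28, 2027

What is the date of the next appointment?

July 26, 2027

Every date is a Monday; gaps 28, 28, 35, 28, 35, 28 days.
Each is the last Monday of its month (at least one falls on the 29th or later, ruling out '4th Monday').
July 2027 ends with Monday July 26, 2027.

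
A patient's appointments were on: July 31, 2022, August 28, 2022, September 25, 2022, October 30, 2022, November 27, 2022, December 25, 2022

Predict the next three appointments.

January 29, 2023; February 26, 2023; March 26, 2023

Every date is a Sunday; gaps 28, 28, 35, 28, 28 days.
Each is the last Sunday of its month (at least one falls on the 29th or later, ruling out '4th Sunday').
Last Sunday of January 2023: January 29, 2023.
February 2023 ends with Sunday February 26, 2023.
March 2023 ends with Sunday March 26, 2023.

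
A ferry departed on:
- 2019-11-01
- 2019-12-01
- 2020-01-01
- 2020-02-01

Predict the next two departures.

2020-03-01, 2020-04-01

Gaps: 30, 31, 31 days — not constant. Every event is on the 1st of the month.
Pattern: the 1st of each month.
March 2020: 2020-03-01.
Next: April 2020 → 2020-04-01.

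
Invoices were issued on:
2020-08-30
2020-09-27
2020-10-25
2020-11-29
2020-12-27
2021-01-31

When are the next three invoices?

2021-02-28, 2021-03-28, 2021-04-25

These are Sundays with 28, 28, 35, 28, 35-day gaps.
Each is the final Sunday of its month — 2020-08-30 is past the 28th, so '4th Sunday' doesn't fit.
Last Sunday of February 2021: 2021-02-28.
Last Sunday of March 2021: 2021-03-28.
Last Sunday of April 2021: 2021-04-25.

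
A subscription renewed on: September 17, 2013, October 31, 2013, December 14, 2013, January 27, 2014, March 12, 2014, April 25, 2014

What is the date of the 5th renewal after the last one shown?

The spacing is 44, 44, 44, 44, 44 days — always 44 days.
April 25, 2014 + 44 days = June 8, 2014.
June 8, 2014 + 44 days = July 22, 2014.
July 22, 2014 + 44 days = September 4, 2014.
September 4, 2014 + 44 days = October 18, 2014.
October 18, 2014 + 44 days = December 1, 2014.

December 1, 2014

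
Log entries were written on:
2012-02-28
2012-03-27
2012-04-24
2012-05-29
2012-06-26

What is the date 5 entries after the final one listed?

Every date is a Tuesday; gaps 28, 28, 35, 28 days.
Each is the last Tuesday of its month (at least one falls on the 29th or later, ruling out '4th Tuesday').
Last Tuesday of July 2012: 2012-07-31.
Last Tuesday of August 2012: 2012-08-28.
Last Tuesday of September 2012: 2012-09-25.
October 2012 ends with Tuesday 2012-10-30.
Last Tuesday of November 2012: 2012-11-27.

2012-11-27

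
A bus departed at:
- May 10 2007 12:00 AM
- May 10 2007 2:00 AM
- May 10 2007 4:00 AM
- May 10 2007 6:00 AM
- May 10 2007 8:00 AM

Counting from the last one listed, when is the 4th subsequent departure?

The interval is a steady 2 hours (2, 2, 2, 2).
May 10 2007 8:00 AM + 2 h = May 10 2007 10:00 AM.
May 10 2007 10:00 AM + 2 h = May 10 2007 12:00 PM.
May 10 2007 12:00 PM + 2 h = May 10 2007 2:00 PM.
May 10 2007 2:00 PM + 2 h = May 10 2007 4:00 PM.

May 10 2007 4:00 PM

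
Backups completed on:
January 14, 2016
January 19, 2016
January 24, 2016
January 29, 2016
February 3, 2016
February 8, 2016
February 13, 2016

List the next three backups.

February 18, 2016; February 23, 2016; February 28, 2016

Gaps between consecutive events: 5, 5, 5, 5, 5, 5 days — a constant 5-day interval.
February 13, 2016 + 5 days = February 18, 2016.
February 18, 2016 + 5 days = February 23, 2016.
February 23, 2016 + 5 days = February 28, 2016.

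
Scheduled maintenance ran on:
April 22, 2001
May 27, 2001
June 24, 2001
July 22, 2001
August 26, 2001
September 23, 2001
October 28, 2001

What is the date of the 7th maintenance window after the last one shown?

May 26, 2002

These are Sundays at 28- or 35-day spacing (35, 28, 28, 35, 28, 35).
The pattern: 4th Sunday of the month.
November 2001 — 4th Sunday is November 25, 2001.
4th Sunday of December 2001: December 23, 2001.
January 2002 — 4th Sunday is January 27, 2002.
February 2002 — 4th Sunday is February 24, 2002.
4th Sunday of March 2002: March 24, 2002.
April 2002 — 4th Sunday is April 28, 2002.
May 2002 — 4th Sunday is May 26, 2002.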